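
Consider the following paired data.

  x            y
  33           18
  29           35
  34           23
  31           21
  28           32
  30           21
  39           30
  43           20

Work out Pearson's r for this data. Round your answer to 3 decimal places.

n = 8, Σx = 267, Σy = 200, Σx² = 9101, Σy² = 5284, Σxy = 6598
nΣxy − ΣxΣy = 52784 − 53400 = -616
nΣx² − (Σx)² = 72808 − 71289 = 1519; nΣy² − (Σy)² = 42272 − 40000 = 2272
r = -616 / √(1519 × 2272) = -616 / 1857.7320 ≈ -0.332

-0.332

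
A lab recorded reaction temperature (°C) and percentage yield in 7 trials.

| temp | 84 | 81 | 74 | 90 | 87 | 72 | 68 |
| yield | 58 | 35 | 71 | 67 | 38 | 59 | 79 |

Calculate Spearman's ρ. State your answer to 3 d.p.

-0.464

Rank temp: 5, 4, 3, 7, 6, 2, 1
Rank yield: 3, 1, 6, 5, 2, 4, 7
d = rank(temp) − rank(yield): 2, 3, -3, 2, 4, -2, -6; Σd² = 82
ρ = 1 − 6Σd² / [n(n²−1)] = 1 − 6×82 / (7×48) = 1 − 492/336 ≈ -0.464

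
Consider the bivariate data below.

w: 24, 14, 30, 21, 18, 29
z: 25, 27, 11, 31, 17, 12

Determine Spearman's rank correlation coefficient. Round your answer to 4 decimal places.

-0.7143

Rank w: 4, 1, 6, 3, 2, 5
Rank z: 4, 5, 1, 6, 3, 2
d = rank(w) − rank(z): 0, -4, 5, -3, -1, 3; Σd² = 60
ρ = 1 − 6Σd² / [n(n²−1)] = 1 − 6×60 / (6×35) = 1 − 360/210 ≈ -0.7143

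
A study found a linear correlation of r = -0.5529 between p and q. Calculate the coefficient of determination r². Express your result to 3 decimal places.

r² = (-0.5529)² = 0.306

0.306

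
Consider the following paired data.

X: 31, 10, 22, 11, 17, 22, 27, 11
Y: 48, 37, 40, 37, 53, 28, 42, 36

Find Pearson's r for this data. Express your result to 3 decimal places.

n = 8, ΣX = 151, ΣY = 321, ΣX² = 3289, ΣY² = 13295, ΣXY = 6192
nΣXY − ΣXΣY = 49536 − 48471 = 1065
nΣX² − (ΣX)² = 26312 − 22801 = 3511; nΣY² − (ΣY)² = 106360 − 103041 = 3319
r = 1065 / √(3511 × 3319) = 1065 / 3413.6504 ≈ 0.312

0.312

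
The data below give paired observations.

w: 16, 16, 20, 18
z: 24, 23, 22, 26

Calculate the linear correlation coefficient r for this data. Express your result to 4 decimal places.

-0.2548

n = 4, Σw = 70, Σz = 95, Σw² = 1236, Σz² = 2265, Σwz = 1660
nΣwz − ΣwΣz = 6640 − 6650 = -10
nΣw² − (Σw)² = 4944 − 4900 = 44; nΣz² − (Σz)² = 9060 − 9025 = 35
r = -10 / √(44 × 35) = -10 / 39.2428 ≈ -0.2548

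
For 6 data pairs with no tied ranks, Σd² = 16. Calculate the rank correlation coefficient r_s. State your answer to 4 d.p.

0.5429

ρ = 1 − 6Σd² / [n(n²−1)] = 1 − 6×16 / (6×35)
  = 1 − 96/210 = 1 − 0.45714 ≈ 0.5429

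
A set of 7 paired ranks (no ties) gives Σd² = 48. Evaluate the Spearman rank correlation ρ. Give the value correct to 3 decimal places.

0.143

ρ = 1 − 6Σd² / [n(n²−1)] = 1 − 6×48 / (7×48)
  = 1 − 288/336 = 1 − 0.8571 ≈ 0.143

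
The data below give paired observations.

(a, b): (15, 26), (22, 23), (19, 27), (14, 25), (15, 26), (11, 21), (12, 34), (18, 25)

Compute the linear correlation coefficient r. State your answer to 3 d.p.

-0.227

n = 8, Σa = 126, Σb = 207, Σa² = 2080, Σb² = 5457, Σab = 3238
nΣab − ΣaΣb = 25904 − 26082 = -178
nΣa² − (Σa)² = 16640 − 15876 = 764; nΣb² − (Σb)² = 43656 − 42849 = 807
r = -178 / √(764 × 807) = -178 / 785.2057 ≈ -0.227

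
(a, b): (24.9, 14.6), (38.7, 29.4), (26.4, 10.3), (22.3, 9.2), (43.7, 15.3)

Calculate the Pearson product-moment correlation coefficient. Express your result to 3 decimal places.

n = 5, Σa = 156, Σb = 78.8, Σa² = 5221.64, Σb² = 1502.34, Σab = 2647.01
nΣab − ΣaΣb = 13235.05 − 12292.8 = 942.25
nΣa² − (Σa)² = 26108.2 − 24336 = 1772.2; nΣb² − (Σb)² = 7511.7 − 6209.44 = 1302.26
r = 942.25 / √(1772.2 × 1302.26) = 942.25 / 1519.1659 ≈ 0.620

0.620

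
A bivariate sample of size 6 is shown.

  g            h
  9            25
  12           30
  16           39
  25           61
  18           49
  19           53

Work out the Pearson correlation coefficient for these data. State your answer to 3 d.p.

0.979

n = 6, Σg = 99, Σh = 257, Σg² = 1791, Σh² = 11977, Σgh = 4623
nΣgh − ΣgΣh = 27738 − 25443 = 2295
nΣg² − (Σg)² = 10746 − 9801 = 945; nΣh² − (Σh)² = 71862 − 66049 = 5813
r = 2295 / √(945 × 5813) = 2295 / 2343.7758 ≈ 0.979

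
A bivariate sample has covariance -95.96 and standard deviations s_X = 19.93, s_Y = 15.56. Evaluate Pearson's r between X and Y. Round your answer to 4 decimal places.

-0.3094

r = Cov(X,Y) / (s_X · s_Y) = -95.96 / (19.93 × 15.56)
  = -95.96 / 310.1108 ≈ -0.3094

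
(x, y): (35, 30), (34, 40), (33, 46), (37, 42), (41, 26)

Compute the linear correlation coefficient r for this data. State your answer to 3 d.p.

n = 5, Σx = 180, Σy = 184, Σx² = 6520, Σy² = 7056, Σxy = 6548
nΣxy − ΣxΣy = 32740 − 33120 = -380
nΣx² − (Σx)² = 32600 − 32400 = 200; nΣy² − (Σy)² = 35280 − 33856 = 1424
r = -380 / √(200 × 1424) = -380 / 533.6666 ≈ -0.712

-0.712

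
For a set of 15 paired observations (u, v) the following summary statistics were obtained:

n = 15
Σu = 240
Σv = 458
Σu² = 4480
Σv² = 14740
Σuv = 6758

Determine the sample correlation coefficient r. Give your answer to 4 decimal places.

-0.8196

r = (nΣuv − ΣuΣv) / √[(nΣu² − (Σu)²)(nΣv² − (Σv)²)]
Numerator: 15×6758 − 240×458 = -8550
Denominator: √[(67200 − 57600)(221100 − 209764)] = √[9600 × 11336] = 10431.9509
r = -8550 / 10431.9509 ≈ -0.8196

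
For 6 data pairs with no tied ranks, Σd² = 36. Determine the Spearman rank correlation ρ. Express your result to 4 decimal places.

-0.0286

ρ = 1 − 6Σd² / [n(n²−1)] = 1 − 6×36 / (6×35)
  = 1 − 216/210 = 1 − 1.02857 ≈ -0.0286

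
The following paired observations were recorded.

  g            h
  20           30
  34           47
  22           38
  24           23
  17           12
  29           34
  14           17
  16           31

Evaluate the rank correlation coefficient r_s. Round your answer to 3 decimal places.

0.667

Rank g: 4, 8, 5, 6, 3, 7, 1, 2
Rank h: 4, 8, 7, 3, 1, 6, 2, 5
d = rank(g) − rank(h): 0, 0, -2, 3, 2, 1, -1, -3; Σd² = 28
ρ = 1 − 6Σd² / [n(n²−1)] = 1 − 6×28 / (8×63) = 1 − 168/504 ≈ 0.667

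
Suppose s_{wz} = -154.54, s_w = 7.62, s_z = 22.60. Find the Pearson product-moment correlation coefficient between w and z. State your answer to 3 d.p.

r = Cov(w,z) / (s_w · s_z) = -154.54 / (7.62 × 22.60)
  = -154.54 / 172.2120 ≈ -0.897

-0.897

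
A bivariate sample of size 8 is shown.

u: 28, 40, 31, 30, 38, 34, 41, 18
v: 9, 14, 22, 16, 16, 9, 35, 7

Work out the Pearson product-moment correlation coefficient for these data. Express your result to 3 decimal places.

n = 8, Σu = 260, Σv = 128, Σu² = 8850, Σv² = 2628, Σuv = 4449
nΣuv − ΣuΣv = 35592 − 33280 = 2312
nΣu² − (Σu)² = 70800 − 67600 = 3200; nΣv² − (Σv)² = 21024 − 16384 = 4640
r = 2312 / √(3200 × 4640) = 2312 / 3853.3103 ≈ 0.600

0.600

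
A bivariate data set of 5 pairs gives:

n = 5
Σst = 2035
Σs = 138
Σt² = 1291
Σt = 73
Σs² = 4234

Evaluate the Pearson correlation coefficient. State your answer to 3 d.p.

r = (nΣst − ΣsΣt) / √[(nΣs² − (Σs)²)(nΣt² − (Σt)²)]
Numerator: 5×2035 − 138×73 = 101
Denominator: √[(21170 − 19044)(6455 − 5329)] = √[2126 × 1126] = 1547.2156
r = 101 / 1547.2156 ≈ 0.065

0.065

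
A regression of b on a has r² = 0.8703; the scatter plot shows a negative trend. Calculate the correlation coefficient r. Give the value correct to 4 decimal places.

|r| = √0.8703 = 0.9329
The association is negative, so r = −0.9329.

-0.9329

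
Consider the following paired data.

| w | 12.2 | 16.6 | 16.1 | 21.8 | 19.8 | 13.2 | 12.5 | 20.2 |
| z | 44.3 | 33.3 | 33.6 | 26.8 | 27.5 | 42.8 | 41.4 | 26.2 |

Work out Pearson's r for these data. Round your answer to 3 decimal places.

-0.976

n = 8, Σw = 132.4, Σz = 275.9, Σw² = 2289.42, Σz² = 9907.07, Σwz = 4374.64
nΣwz − ΣwΣz = 34997.12 − 36529.16 = -1532.04
nΣw² − (Σw)² = 18315.36 − 17529.76 = 785.6; nΣz² − (Σz)² = 79256.56 − 76120.81 = 3135.75
r = -1532.04 / √(785.6 × 3135.75) = -1532.04 / 1569.5366 ≈ -0.976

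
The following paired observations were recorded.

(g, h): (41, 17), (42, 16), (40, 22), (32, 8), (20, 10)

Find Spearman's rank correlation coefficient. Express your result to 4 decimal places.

0.5000

Rank g: 4, 5, 3, 2, 1
Rank h: 4, 3, 5, 1, 2
d = rank(g) − rank(h): 0, 2, -2, 1, -1; Σd² = 10
ρ = 1 − 6Σd² / [n(n²−1)] = 1 − 6×10 / (5×24) = 1 − 60/120 ≈ 0.5000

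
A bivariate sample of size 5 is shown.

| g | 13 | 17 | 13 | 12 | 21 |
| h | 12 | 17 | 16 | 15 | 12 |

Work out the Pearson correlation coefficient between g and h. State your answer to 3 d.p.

n = 5, Σg = 76, Σh = 72, Σg² = 1212, Σh² = 1058, Σgh = 1085
nΣgh − ΣgΣh = 5425 − 5472 = -47
nΣg² − (Σg)² = 6060 − 5776 = 284; nΣh² − (Σh)² = 5290 − 5184 = 106
r = -47 / √(284 × 106) = -47 / 173.5050 ≈ -0.271

-0.271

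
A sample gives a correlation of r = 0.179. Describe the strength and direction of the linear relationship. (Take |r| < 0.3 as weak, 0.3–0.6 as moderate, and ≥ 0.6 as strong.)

weak positive

r = 0.179 > 0 so the relationship is positive.
|r| = 0.179, which falls in the weak range.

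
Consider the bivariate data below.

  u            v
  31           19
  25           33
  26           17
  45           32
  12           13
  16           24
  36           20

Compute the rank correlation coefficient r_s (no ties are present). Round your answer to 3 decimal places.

0.321

Rank u: 5, 3, 4, 7, 1, 2, 6
Rank v: 3, 7, 2, 6, 1, 5, 4
d = rank(u) − rank(v): 2, -4, 2, 1, 0, -3, 2; Σd² = 38
ρ = 1 − 6Σd² / [n(n²−1)] = 1 − 6×38 / (7×48) = 1 − 228/336 ≈ 0.321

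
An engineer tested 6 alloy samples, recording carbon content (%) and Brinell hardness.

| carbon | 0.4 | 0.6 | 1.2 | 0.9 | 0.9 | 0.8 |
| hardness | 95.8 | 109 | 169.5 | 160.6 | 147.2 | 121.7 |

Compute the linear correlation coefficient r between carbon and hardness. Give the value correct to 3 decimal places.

n = 6, Σx = 4.8, Σy = 803.8, Σx² = 4.22, Σy² = 112059.98, Σxy = 681.5
nΣxy − ΣxΣy = 4089 − 3858.24 = 230.76
nΣx² − (Σx)² = 25.32 − 23.04 = 2.28; nΣy² − (Σy)² = 672359.88 − 646094.44 = 26265.44
r = 230.76 / √(2.28 × 26265.44) = 230.76 / 244.7145 ≈ 0.943

0.943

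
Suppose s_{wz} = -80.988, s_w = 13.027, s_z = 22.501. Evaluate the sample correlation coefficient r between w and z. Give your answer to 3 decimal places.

-0.276

r = Cov(w,z) / (s_w · s_z) = -80.988 / (13.027 × 22.501)
  = -80.988 / 293.1205 ≈ -0.276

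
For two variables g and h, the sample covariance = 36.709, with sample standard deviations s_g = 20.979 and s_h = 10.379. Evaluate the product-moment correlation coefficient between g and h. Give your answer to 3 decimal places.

r = Cov(g,h) / (s_g · s_h) = 36.709 / (20.979 × 10.379)
  = 36.709 / 217.7410 ≈ 0.169

0.169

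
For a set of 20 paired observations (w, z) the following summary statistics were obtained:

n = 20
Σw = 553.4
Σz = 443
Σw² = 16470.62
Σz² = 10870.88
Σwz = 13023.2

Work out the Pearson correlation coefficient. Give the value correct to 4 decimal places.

0.6913

r = (nΣwz − ΣwΣz) / √[(nΣw² − (Σw)²)(nΣz² − (Σz)²)]
Numerator: 20×13023.2 − 553.4×443 = 15307.8
Denominator: √[(329412.4 − 306251.56)(217417.6 − 196249)] = √[23160.84 × 21168.6] = 22142.3250
r = 15307.8 / 22142.3250 ≈ 0.6913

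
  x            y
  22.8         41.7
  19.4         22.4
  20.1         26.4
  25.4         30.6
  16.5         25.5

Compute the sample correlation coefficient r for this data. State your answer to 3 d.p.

n = 5, Σx = 104.2, Σy = 146.6, Σx² = 2217.62, Σy² = 4524.22, Σxy = 3113.95
nΣxy − ΣxΣy = 15569.75 − 15275.72 = 294.03
nΣx² − (Σx)² = 11088.1 − 10857.64 = 230.46; nΣy² − (Σy)² = 22621.1 − 21491.56 = 1129.54
r = 294.03 / √(230.46 × 1129.54) = 294.03 / 510.2096 ≈ 0.576

0.576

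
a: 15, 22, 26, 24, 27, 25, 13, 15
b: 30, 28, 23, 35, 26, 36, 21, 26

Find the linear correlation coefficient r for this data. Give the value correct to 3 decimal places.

0.343

n = 8, Σa = 167, Σb = 225, Σa² = 3709, Σb² = 6527, Σab = 4769
nΣab − ΣaΣb = 38152 − 37575 = 577
nΣa² − (Σa)² = 29672 − 27889 = 1783; nΣb² − (Σb)² = 52216 − 50625 = 1591
r = 577 / √(1783 × 1591) = 577 / 1684.2663 ≈ 0.343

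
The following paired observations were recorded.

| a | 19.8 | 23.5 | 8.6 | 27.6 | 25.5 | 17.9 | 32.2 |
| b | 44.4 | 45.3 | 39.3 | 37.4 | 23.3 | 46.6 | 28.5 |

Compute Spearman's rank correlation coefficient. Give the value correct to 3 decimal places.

-0.643

Rank a: 3, 4, 1, 6, 5, 2, 7
Rank b: 5, 6, 4, 3, 1, 7, 2
d = rank(a) − rank(b): -2, -2, -3, 3, 4, -5, 5; Σd² = 92
ρ = 1 − 6Σd² / [n(n²−1)] = 1 − 6×92 / (7×48) = 1 − 552/336 ≈ -0.643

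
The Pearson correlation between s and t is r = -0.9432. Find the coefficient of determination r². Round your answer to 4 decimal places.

r² = (-0.9432)² = 0.8896

0.8896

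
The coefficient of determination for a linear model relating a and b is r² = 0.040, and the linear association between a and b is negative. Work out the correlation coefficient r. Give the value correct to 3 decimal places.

|r| = √0.040 = 0.200
The association is negative, so r = −0.200.

-0.200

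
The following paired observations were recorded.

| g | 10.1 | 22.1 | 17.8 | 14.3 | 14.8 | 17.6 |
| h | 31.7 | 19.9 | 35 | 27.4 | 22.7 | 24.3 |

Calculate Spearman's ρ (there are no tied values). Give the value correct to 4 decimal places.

Rank g: 1, 6, 5, 2, 3, 4
Rank h: 5, 1, 6, 4, 2, 3
d = rank(g) − rank(h): -4, 5, -1, -2, 1, 1; Σd² = 48
ρ = 1 − 6Σd² / [n(n²−1)] = 1 − 6×48 / (6×35) = 1 − 288/210 ≈ -0.3714

-0.3714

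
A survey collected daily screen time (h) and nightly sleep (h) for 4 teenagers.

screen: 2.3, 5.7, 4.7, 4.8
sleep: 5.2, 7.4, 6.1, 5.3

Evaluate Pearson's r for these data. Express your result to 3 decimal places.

n = 4, Σx = 17.5, Σy = 24, Σx² = 82.91, Σy² = 147.1, Σxy = 108.25
nΣxy − ΣxΣy = 433 − 420 = 13
nΣx² − (Σx)² = 331.64 − 306.25 = 25.39; nΣy² − (Σy)² = 588.4 − 576 = 12.4
r = 13 / √(25.39 × 12.4) = 13 / 17.7436 ≈ 0.733

0.733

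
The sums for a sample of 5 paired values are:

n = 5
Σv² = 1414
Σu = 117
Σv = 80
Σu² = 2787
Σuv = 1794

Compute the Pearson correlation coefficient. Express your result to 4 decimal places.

r = (nΣuv − ΣuΣv) / √[(nΣu² − (Σu)²)(nΣv² − (Σv)²)]
Numerator: 5×1794 − 117×80 = -390
Denominator: √[(13935 − 13689)(7070 − 6400)] = √[246 × 670] = 405.9803
r = -390 / 405.9803 ≈ -0.9606

-0.9606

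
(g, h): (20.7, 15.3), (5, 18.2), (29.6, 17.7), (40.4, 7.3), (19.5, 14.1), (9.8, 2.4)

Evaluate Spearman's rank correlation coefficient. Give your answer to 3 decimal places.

Rank g: 4, 1, 5, 6, 3, 2
Rank h: 4, 6, 5, 2, 3, 1
d = rank(g) − rank(h): 0, -5, 0, 4, 0, 1; Σd² = 42
ρ = 1 − 6Σd² / [n(n²−1)] = 1 − 6×42 / (6×35) = 1 − 252/210 ≈ -0.200

-0.200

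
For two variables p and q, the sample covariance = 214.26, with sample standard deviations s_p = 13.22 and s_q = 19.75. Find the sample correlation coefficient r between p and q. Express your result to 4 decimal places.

0.8206

r = Cov(p,q) / (s_p · s_q) = 214.26 / (13.22 × 19.75)
  = 214.26 / 261.0950 ≈ 0.8206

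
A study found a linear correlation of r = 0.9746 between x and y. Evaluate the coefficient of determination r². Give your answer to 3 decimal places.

r² = (0.9746)² = 0.950

0.950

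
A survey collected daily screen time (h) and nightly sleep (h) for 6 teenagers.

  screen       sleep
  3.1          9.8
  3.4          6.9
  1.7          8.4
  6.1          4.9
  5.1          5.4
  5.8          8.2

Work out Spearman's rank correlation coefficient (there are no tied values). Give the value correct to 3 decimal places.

Rank screen: 2, 3, 1, 6, 4, 5
Rank sleep: 6, 3, 5, 1, 2, 4
d = rank(screen) − rank(sleep): -4, 0, -4, 5, 2, 1; Σd² = 62
ρ = 1 − 6Σd² / [n(n²−1)] = 1 − 6×62 / (6×35) = 1 − 372/210 ≈ -0.771

-0.771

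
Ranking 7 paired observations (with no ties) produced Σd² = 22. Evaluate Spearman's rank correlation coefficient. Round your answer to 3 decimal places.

ρ = 1 − 6Σd² / [n(n²−1)] = 1 − 6×22 / (7×48)
  = 1 − 132/336 = 1 − 0.3929 ≈ 0.607

0.607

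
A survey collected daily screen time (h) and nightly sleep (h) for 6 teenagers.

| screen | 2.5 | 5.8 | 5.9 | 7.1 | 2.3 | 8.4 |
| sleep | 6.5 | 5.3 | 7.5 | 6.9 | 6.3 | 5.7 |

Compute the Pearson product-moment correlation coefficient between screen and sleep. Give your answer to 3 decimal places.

n = 6, Σx = 32, Σy = 38.2, Σx² = 200.96, Σy² = 246.38, Σxy = 202.6
nΣxy − ΣxΣy = 1215.6 − 1222.4 = -6.8
nΣx² − (Σx)² = 1205.76 − 1024 = 181.76; nΣy² − (Σy)² = 1478.28 − 1459.24 = 19.04
r = -6.8 / √(181.76 × 19.04) = -6.8 / 58.8278 ≈ -0.116

-0.116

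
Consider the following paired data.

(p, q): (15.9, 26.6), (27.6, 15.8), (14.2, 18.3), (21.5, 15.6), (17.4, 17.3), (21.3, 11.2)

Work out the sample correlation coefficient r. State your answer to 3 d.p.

-0.529

n = 6, Σp = 117.9, Σq = 104.8, Σp² = 2434.91, Σq² = 1960.18, Σpq = 1993.86
nΣpq − ΣpΣq = 11963.16 − 12355.92 = -392.76
nΣp² − (Σp)² = 14609.46 − 13900.41 = 709.05; nΣq² − (Σq)² = 11761.08 − 10983.04 = 778.04
r = -392.76 / √(709.05 × 778.04) = -392.76 / 742.7444 ≈ -0.529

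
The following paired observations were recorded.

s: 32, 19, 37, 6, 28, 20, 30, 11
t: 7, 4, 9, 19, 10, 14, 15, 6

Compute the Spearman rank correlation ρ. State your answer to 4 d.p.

-0.0714

Rank s: 7, 3, 8, 1, 5, 4, 6, 2
Rank t: 3, 1, 4, 8, 5, 6, 7, 2
d = rank(s) − rank(t): 4, 2, 4, -7, 0, -2, -1, 0; Σd² = 90
ρ = 1 − 6Σd² / [n(n²−1)] = 1 − 6×90 / (8×63) = 1 − 540/504 ≈ -0.0714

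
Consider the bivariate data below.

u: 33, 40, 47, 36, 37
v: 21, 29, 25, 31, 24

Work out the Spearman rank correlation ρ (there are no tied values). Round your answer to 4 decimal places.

0.3000

Rank u: 1, 4, 5, 2, 3
Rank v: 1, 4, 3, 5, 2
d = rank(u) − rank(v): 0, 0, 2, -3, 1; Σd² = 14
ρ = 1 − 6Σd² / [n(n²−1)] = 1 − 6×14 / (5×24) = 1 − 84/120 ≈ 0.3000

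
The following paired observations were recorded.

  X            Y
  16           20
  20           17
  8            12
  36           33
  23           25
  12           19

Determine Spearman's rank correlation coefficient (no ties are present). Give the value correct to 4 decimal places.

Rank X: 3, 4, 1, 6, 5, 2
Rank Y: 4, 2, 1, 6, 5, 3
d = rank(X) − rank(Y): -1, 2, 0, 0, 0, -1; Σd² = 6
ρ = 1 − 6Σd² / [n(n²−1)] = 1 − 6×6 / (6×35) = 1 − 36/210 ≈ 0.8286

0.8286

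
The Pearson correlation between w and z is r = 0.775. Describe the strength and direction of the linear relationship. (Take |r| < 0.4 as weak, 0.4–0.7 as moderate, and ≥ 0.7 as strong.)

strong positive

r = 0.775 > 0 so the relationship is positive.
|r| = 0.775, which falls in the strong range.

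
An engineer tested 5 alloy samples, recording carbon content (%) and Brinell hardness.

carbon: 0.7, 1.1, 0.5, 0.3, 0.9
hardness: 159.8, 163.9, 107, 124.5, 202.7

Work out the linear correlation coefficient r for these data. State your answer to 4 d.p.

n = 5, Σx = 3.5, Σy = 757.9, Σx² = 2.85, Σy² = 120435.79, Σxy = 565.43
nΣxy − ΣxΣy = 2827.15 − 2652.65 = 174.5
nΣx² − (Σx)² = 14.25 − 12.25 = 2; nΣy² − (Σy)² = 602178.95 − 574412.41 = 27766.54
r = 174.5 / √(2 × 27766.54) = 174.5 / 235.6546 ≈ 0.7405

0.7405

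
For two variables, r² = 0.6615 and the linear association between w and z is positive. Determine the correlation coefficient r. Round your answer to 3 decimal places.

0.813

|r| = √0.6615 = 0.813
The association is positive, so r = 0.813.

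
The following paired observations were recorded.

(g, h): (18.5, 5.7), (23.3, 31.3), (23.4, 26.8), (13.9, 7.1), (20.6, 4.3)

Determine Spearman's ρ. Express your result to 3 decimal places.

Rank g: 2, 4, 5, 1, 3
Rank h: 2, 5, 4, 3, 1
d = rank(g) − rank(h): 0, -1, 1, -2, 2; Σd² = 10
ρ = 1 − 6Σd² / [n(n²−1)] = 1 − 6×10 / (5×24) = 1 − 60/120 ≈ 0.500

0.500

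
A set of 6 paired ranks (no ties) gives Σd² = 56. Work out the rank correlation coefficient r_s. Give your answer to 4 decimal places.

ρ = 1 − 6Σd² / [n(n²−1)] = 1 − 6×56 / (6×35)
  = 1 − 336/210 = 1 − 1.60000 ≈ -0.6000

-0.6000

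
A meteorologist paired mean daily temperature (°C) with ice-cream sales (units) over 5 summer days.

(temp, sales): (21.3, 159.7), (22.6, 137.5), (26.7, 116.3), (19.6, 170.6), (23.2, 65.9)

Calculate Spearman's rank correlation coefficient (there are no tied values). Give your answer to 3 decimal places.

Rank temp: 2, 3, 5, 1, 4
Rank sales: 4, 3, 2, 5, 1
d = rank(temp) − rank(sales): -2, 0, 3, -4, 3; Σd² = 38
ρ = 1 − 6Σd² / [n(n²−1)] = 1 − 6×38 / (5×24) = 1 − 228/120 ≈ -0.900

-0.900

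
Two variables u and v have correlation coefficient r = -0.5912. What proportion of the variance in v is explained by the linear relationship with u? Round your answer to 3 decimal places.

r² = (-0.5912)² = 0.350

0.350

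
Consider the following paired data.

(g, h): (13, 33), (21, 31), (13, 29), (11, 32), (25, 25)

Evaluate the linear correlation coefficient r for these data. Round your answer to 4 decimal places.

-0.7298

n = 5, Σg = 83, Σh = 150, Σg² = 1525, Σh² = 4540, Σgh = 2434
nΣgh − ΣgΣh = 12170 − 12450 = -280
nΣg² − (Σg)² = 7625 − 6889 = 736; nΣh² − (Σh)² = 22700 − 22500 = 200
r = -280 / √(736 × 200) = -280 / 383.6665 ≈ -0.7298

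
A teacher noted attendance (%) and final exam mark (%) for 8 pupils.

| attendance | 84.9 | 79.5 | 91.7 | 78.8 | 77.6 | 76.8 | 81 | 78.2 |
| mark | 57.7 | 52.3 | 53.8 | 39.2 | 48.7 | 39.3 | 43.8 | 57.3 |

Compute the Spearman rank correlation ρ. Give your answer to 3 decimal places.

Rank attendance: 7, 5, 8, 4, 2, 1, 6, 3
Rank mark: 8, 5, 6, 1, 4, 2, 3, 7
d = rank(attendance) − rank(mark): -1, 0, 2, 3, -2, -1, 3, -4; Σd² = 44
ρ = 1 − 6Σd² / [n(n²−1)] = 1 − 6×44 / (8×63) = 1 − 264/504 ≈ 0.476

0.476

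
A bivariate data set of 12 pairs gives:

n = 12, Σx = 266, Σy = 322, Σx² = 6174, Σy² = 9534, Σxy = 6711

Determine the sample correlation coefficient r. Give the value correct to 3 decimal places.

r = (nΣxy − ΣxΣy) / √[(nΣx² − (Σx)²)(nΣy² − (Σy)²)]
Numerator: 12×6711 − 266×322 = -5120
Denominator: √[(74088 − 70756)(114408 − 103684)] = √[3332 × 10724] = 5977.6557
r = -5120 / 5977.6557 ≈ -0.857

-0.857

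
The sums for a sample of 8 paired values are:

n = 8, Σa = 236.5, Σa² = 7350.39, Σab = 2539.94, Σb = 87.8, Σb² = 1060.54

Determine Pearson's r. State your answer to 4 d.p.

-0.2984

r = (nΣab − ΣaΣb) / √[(nΣa² − (Σa)²)(nΣb² − (Σb)²)]
Numerator: 8×2539.94 − 236.5×87.8 = -445.18
Denominator: √[(58803.12 − 55932.25)(8484.32 − 7708.84)] = √[2870.87 × 775.48] = 1492.0798
r = -445.18 / 1492.0798 ≈ -0.2984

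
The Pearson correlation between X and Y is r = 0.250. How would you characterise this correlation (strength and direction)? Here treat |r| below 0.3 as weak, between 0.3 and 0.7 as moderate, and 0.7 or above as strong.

weak positive

r = 0.250 > 0 so the relationship is positive.
|r| = 0.250, which falls in the weak range.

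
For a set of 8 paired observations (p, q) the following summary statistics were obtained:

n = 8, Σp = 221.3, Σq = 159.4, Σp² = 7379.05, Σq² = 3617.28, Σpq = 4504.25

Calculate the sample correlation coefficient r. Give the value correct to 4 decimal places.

0.1273

r = (nΣpq − ΣpΣq) / √[(nΣp² − (Σp)²)(nΣq² − (Σq)²)]
Numerator: 8×4504.25 − 221.3×159.4 = 758.78
Denominator: √[(59032.4 − 48973.69)(28938.24 − 25408.36)] = √[10058.71 × 3529.88] = 5958.6944
r = 758.78 / 5958.6944 ≈ 0.1273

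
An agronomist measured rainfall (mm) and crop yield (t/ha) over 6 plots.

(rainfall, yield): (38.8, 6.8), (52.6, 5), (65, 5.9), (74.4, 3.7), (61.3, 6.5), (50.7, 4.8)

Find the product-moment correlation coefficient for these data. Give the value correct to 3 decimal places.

-0.562

n = 6, Σx = 342.8, Σy = 32.7, Σx² = 20360.74, Σy² = 185.03, Σxy = 1827.43
nΣxy − ΣxΣy = 10964.58 − 11209.56 = -244.98
nΣx² − (Σx)² = 122164.44 − 117511.84 = 4652.6; nΣy² − (Σy)² = 1110.18 − 1069.29 = 40.89
r = -244.98 / √(4652.6 × 40.89) = -244.98 / 436.1706 ≈ -0.562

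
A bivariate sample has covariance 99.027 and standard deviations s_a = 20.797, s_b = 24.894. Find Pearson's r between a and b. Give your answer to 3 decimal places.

0.191

r = Cov(a,b) / (s_a · s_b) = 99.027 / (20.797 × 24.894)
  = 99.027 / 517.7205 ≈ 0.191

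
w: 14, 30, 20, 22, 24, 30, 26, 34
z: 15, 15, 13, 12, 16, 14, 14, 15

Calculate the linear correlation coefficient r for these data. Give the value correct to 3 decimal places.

0.209

n = 8, Σw = 200, Σz = 114, Σw² = 5288, Σz² = 1636, Σwz = 2862
nΣwz − ΣwΣz = 22896 − 22800 = 96
nΣw² − (Σw)² = 42304 − 40000 = 2304; nΣz² − (Σz)² = 13088 − 12996 = 92
r = 96 / √(2304 × 92) = 96 / 460.3998 ≈ 0.209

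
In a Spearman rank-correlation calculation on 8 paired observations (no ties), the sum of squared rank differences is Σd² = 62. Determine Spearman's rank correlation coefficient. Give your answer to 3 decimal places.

ρ = 1 − 6Σd² / [n(n²−1)] = 1 − 6×62 / (8×63)
  = 1 − 372/504 = 1 − 0.7381 ≈ 0.262

0.262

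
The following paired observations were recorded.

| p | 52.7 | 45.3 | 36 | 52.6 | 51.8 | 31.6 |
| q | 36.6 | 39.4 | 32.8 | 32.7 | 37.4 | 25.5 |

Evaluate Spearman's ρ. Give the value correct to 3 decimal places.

Rank p: 6, 3, 2, 5, 4, 1
Rank q: 4, 6, 3, 2, 5, 1
d = rank(p) − rank(q): 2, -3, -1, 3, -1, 0; Σd² = 24
ρ = 1 − 6Σd² / [n(n²−1)] = 1 − 6×24 / (6×35) = 1 − 144/210 ≈ 0.314

0.314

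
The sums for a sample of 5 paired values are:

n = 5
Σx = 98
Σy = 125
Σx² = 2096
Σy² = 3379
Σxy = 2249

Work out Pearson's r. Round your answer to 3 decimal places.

r = (nΣxy − ΣxΣy) / √[(nΣx² − (Σx)²)(nΣy² − (Σy)²)]
Numerator: 5×2249 − 98×125 = -1005
Denominator: √[(10480 − 9604)(16895 − 15625)] = √[876 × 1270] = 1054.7606
r = -1005 / 1054.7606 ≈ -0.953

-0.953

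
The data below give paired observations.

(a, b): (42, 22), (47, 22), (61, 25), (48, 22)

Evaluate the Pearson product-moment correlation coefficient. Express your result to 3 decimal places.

0.946

n = 4, Σa = 198, Σb = 91, Σa² = 9998, Σb² = 2077, Σab = 4539
nΣab − ΣaΣb = 18156 − 18018 = 138
nΣa² − (Σa)² = 39992 − 39204 = 788; nΣb² − (Σb)² = 8308 − 8281 = 27
r = 138 / √(788 × 27) = 138 / 145.8629 ≈ 0.946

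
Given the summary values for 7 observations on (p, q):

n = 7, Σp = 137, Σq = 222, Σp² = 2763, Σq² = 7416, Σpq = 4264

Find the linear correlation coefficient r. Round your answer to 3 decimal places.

r = (nΣpq − ΣpΣq) / √[(nΣp² − (Σp)²)(nΣq² − (Σq)²)]
Numerator: 7×4264 − 137×222 = -566
Denominator: √[(19341 − 18769)(51912 − 49284)] = √[572 × 2628] = 1226.0571
r = -566 / 1226.0571 ≈ -0.462

-0.462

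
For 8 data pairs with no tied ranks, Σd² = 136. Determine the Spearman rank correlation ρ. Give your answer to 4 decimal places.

-0.6190

ρ = 1 − 6Σd² / [n(n²−1)] = 1 − 6×136 / (8×63)
  = 1 − 816/504 = 1 − 1.61905 ≈ -0.6190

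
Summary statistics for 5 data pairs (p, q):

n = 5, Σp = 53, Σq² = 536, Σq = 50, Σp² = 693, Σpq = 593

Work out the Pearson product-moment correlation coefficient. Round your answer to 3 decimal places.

r = (nΣpq − ΣpΣq) / √[(nΣp² − (Σp)²)(nΣq² − (Σq)²)]
Numerator: 5×593 − 53×50 = 315
Denominator: √[(3465 − 2809)(2680 − 2500)] = √[656 × 180] = 343.6277
r = 315 / 343.6277 ≈ 0.917

0.917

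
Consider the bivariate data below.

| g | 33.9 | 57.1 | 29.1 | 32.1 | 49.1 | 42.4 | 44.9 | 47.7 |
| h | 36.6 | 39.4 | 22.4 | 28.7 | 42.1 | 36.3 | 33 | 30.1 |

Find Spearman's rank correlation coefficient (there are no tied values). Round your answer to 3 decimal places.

Rank g: 3, 8, 1, 2, 7, 4, 5, 6
Rank h: 6, 7, 1, 2, 8, 5, 4, 3
d = rank(g) − rank(h): -3, 1, 0, 0, -1, -1, 1, 3; Σd² = 22
ρ = 1 − 6Σd² / [n(n²−1)] = 1 − 6×22 / (8×63) = 1 − 132/504 ≈ 0.738

0.738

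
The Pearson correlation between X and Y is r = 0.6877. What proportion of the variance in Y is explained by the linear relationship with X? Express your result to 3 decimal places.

0.473

r² = (0.6877)² = 0.473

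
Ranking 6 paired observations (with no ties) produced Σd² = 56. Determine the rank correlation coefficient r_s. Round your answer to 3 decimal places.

ρ = 1 − 6Σd² / [n(n²−1)] = 1 − 6×56 / (6×35)
  = 1 − 336/210 = 1 − 1.6000 ≈ -0.600

-0.600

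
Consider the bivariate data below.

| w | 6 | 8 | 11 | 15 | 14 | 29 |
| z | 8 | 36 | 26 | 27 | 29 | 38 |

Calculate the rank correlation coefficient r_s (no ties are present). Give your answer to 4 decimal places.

0.6000

Rank w: 1, 2, 3, 5, 4, 6
Rank z: 1, 5, 2, 3, 4, 6
d = rank(w) − rank(z): 0, -3, 1, 2, 0, 0; Σd² = 14
ρ = 1 − 6Σd² / [n(n²−1)] = 1 − 6×14 / (6×35) = 1 − 84/210 ≈ 0.6000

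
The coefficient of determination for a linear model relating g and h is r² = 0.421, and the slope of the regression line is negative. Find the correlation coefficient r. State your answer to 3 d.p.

|r| = √0.421 = 0.649
The association is negative, so r = −0.649.

-0.649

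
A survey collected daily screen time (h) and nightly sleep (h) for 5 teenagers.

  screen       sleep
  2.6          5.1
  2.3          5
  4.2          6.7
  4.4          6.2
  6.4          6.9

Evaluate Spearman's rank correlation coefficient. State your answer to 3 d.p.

Rank screen: 2, 1, 3, 4, 5
Rank sleep: 2, 1, 4, 3, 5
d = rank(screen) − rank(sleep): 0, 0, -1, 1, 0; Σd² = 2
ρ = 1 − 6Σd² / [n(n²−1)] = 1 − 6×2 / (5×24) = 1 − 12/120 ≈ 0.900

0.900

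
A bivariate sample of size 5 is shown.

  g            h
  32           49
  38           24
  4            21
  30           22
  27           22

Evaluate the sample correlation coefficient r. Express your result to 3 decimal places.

0.323

n = 5, Σg = 131, Σh = 138, Σg² = 4113, Σh² = 4386, Σgh = 3818
nΣgh − ΣgΣh = 19090 − 18078 = 1012
nΣg² − (Σg)² = 20565 − 17161 = 3404; nΣh² − (Σh)² = 21930 − 19044 = 2886
r = 1012 / √(3404 × 2886) = 1012 / 3134.3172 ≈ 0.323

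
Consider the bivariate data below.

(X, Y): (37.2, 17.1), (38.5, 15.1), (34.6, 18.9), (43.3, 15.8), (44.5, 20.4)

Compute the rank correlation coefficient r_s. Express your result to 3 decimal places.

0.100

Rank X: 2, 3, 1, 4, 5
Rank Y: 3, 1, 4, 2, 5
d = rank(X) − rank(Y): -1, 2, -3, 2, 0; Σd² = 18
ρ = 1 − 6Σd² / [n(n²−1)] = 1 − 6×18 / (5×24) = 1 − 108/120 ≈ 0.100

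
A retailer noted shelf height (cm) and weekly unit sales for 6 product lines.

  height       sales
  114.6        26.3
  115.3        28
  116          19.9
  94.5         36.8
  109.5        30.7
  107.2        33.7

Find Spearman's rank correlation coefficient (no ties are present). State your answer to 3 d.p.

-0.943

Rank height: 4, 5, 6, 1, 3, 2
Rank sales: 2, 3, 1, 6, 4, 5
d = rank(height) − rank(sales): 2, 2, 5, -5, -1, -3; Σd² = 68
ρ = 1 − 6Σd² / [n(n²−1)] = 1 − 6×68 / (6×35) = 1 − 408/210 ≈ -0.943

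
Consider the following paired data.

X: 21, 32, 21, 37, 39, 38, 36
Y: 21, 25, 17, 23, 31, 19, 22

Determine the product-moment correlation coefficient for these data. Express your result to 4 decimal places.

n = 7, ΣX = 224, ΣY = 158, ΣX² = 7536, ΣY² = 3690, ΣXY = 5172
nΣXY − ΣXΣY = 36204 − 35392 = 812
nΣX² − (ΣX)² = 52752 − 50176 = 2576; nΣY² − (ΣY)² = 25830 − 24964 = 866
r = 812 / √(2576 × 866) = 812 / 1493.5916 ≈ 0.5437

0.5437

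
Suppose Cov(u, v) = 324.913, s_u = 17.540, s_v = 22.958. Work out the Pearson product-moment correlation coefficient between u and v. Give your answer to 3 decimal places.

0.807

r = Cov(u,v) / (s_u · s_v) = 324.913 / (17.540 × 22.958)
  = 324.913 / 402.6833 ≈ 0.807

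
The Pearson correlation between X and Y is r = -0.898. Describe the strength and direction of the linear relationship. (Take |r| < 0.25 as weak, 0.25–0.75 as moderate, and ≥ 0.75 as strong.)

r = -0.898 < 0 so the relationship is negative.
|r| = 0.898, which falls in the strong range.

strong negative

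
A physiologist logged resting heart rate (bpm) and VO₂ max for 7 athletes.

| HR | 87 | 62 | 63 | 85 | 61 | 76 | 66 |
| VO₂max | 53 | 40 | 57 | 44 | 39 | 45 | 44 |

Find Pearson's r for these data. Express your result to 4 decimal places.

0.2817

n = 7, Σx = 500, Σy = 322, Σx² = 36460, Σy² = 15076, Σxy = 23125
nΣxy − ΣxΣy = 161875 − 161000 = 875
nΣx² − (Σx)² = 255220 − 250000 = 5220; nΣy² − (Σy)² = 105532 − 103684 = 1848
r = 875 / √(5220 × 1848) = 875 / 3105.8912 ≈ 0.2817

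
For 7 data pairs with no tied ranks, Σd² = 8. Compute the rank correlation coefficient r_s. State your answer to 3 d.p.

0.857

ρ = 1 − 6Σd² / [n(n²−1)] = 1 − 6×8 / (7×48)
  = 1 − 48/336 = 1 − 0.1429 ≈ 0.857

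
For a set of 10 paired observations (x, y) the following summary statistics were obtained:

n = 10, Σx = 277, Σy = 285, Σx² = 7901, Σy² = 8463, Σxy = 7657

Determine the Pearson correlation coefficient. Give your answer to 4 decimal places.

-0.8522

r = (nΣxy − ΣxΣy) / √[(nΣx² − (Σx)²)(nΣy² − (Σy)²)]
Numerator: 10×7657 − 277×285 = -2375
Denominator: √[(79010 − 76729)(84630 − 81225)] = √[2281 × 3405] = 2786.8988
r = -2375 / 2786.8988 ≈ -0.8522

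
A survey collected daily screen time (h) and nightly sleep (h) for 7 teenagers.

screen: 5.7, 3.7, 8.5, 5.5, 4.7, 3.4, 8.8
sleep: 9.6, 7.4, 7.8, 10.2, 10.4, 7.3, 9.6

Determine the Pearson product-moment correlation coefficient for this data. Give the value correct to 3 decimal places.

n = 7, Σx = 40.3, Σy = 62.3, Σx² = 259.77, Σy² = 565.41, Σxy = 362.68
nΣxy − ΣxΣy = 2538.76 − 2510.69 = 28.07
nΣx² − (Σx)² = 1818.39 − 1624.09 = 194.3; nΣy² − (Σy)² = 3957.87 − 3881.29 = 76.58
r = 28.07 / √(194.3 × 76.58) = 28.07 / 121.9815 ≈ 0.230

0.230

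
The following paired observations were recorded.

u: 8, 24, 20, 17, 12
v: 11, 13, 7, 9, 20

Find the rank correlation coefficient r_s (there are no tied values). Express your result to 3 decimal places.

Rank u: 1, 5, 4, 3, 2
Rank v: 3, 4, 1, 2, 5
d = rank(u) − rank(v): -2, 1, 3, 1, -3; Σd² = 24
ρ = 1 − 6Σd² / [n(n²−1)] = 1 − 6×24 / (5×24) = 1 − 144/120 ≈ -0.200

-0.200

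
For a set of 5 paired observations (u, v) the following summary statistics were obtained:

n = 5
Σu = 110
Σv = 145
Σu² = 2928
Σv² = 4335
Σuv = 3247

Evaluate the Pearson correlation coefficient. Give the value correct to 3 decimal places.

r = (nΣuv − ΣuΣv) / √[(nΣu² − (Σu)²)(nΣv² − (Σv)²)]
Numerator: 5×3247 − 110×145 = 285
Denominator: √[(14640 − 12100)(21675 − 21025)] = √[2540 × 650] = 1284.9124
r = 285 / 1284.9124 ≈ 0.222

0.222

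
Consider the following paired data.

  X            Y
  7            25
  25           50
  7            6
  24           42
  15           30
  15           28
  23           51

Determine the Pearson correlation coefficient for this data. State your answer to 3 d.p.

0.916

n = 7, ΣX = 116, ΣY = 232, ΣX² = 2278, ΣY² = 9210, ΣXY = 4518
nΣXY − ΣXΣY = 31626 − 26912 = 4714
nΣX² − (ΣX)² = 15946 − 13456 = 2490; nΣY² − (ΣY)² = 64470 − 53824 = 10646
r = 4714 / √(2490 × 10646) = 4714 / 5148.6445 ≈ 0.916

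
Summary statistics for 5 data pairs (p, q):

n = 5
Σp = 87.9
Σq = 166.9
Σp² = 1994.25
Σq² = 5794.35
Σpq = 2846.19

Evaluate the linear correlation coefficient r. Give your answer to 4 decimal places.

r = (nΣpq − ΣpΣq) / √[(nΣp² − (Σp)²)(nΣq² − (Σq)²)]
Numerator: 5×2846.19 − 87.9×166.9 = -439.56
Denominator: √[(9971.25 − 7726.41)(28971.75 − 27855.61)] = √[2244.84 × 1116.14] = 1582.8947
r = -439.56 / 1582.8947 ≈ -0.2777

-0.2777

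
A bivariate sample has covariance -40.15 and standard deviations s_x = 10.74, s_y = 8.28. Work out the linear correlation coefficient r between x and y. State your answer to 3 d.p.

r = Cov(x,y) / (s_x · s_y) = -40.15 / (10.74 × 8.28)
  = -40.15 / 88.9272 ≈ -0.451

-0.451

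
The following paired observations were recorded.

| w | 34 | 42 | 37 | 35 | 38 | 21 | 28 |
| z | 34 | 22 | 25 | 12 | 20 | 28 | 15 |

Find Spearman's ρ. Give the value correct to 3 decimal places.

Rank w: 3, 7, 5, 4, 6, 1, 2
Rank z: 7, 4, 5, 1, 3, 6, 2
d = rank(w) − rank(z): -4, 3, 0, 3, 3, -5, 0; Σd² = 68
ρ = 1 − 6Σd² / [n(n²−1)] = 1 − 6×68 / (7×48) = 1 − 408/336 ≈ -0.214

-0.214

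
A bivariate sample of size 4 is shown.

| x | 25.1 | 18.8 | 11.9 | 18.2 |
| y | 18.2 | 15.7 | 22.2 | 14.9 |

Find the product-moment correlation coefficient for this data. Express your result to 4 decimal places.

n = 4, Σx = 74, Σy = 71, Σx² = 1456.3, Σy² = 1292.58, Σxy = 1287.34
nΣxy − ΣxΣy = 5149.36 − 5254 = -104.64
nΣx² − (Σx)² = 5825.2 − 5476 = 349.2; nΣy² − (Σy)² = 5170.32 − 5041 = 129.32
r = -104.64 / √(349.2 × 129.32) = -104.64 / 212.5054 ≈ -0.4924

-0.4924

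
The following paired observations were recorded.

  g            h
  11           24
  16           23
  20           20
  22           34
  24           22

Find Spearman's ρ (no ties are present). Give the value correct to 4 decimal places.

-0.2000

Rank g: 1, 2, 3, 4, 5
Rank h: 4, 3, 1, 5, 2
d = rank(g) − rank(h): -3, -1, 2, -1, 3; Σd² = 24
ρ = 1 − 6Σd² / [n(n²−1)] = 1 − 6×24 / (5×24) = 1 − 144/120 ≈ -0.2000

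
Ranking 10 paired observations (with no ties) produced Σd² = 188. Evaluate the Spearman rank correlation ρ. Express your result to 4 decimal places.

ρ = 1 − 6Σd² / [n(n²−1)] = 1 − 6×188 / (10×99)
  = 1 − 1128/990 = 1 − 1.13939 ≈ -0.1394

-0.1394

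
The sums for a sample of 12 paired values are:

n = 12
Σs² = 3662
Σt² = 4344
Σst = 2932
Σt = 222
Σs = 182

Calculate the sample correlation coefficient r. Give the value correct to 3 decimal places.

-0.941

r = (nΣst − ΣsΣt) / √[(nΣs² − (Σs)²)(nΣt² − (Σt)²)]
Numerator: 12×2932 − 182×222 = -5220
Denominator: √[(43944 − 33124)(52128 − 49284)] = √[10820 × 2844] = 5547.2588
r = -5220 / 5547.2588 ≈ -0.941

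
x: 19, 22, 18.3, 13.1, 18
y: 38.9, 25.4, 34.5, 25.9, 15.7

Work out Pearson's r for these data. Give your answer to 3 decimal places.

0.110

n = 5, Σx = 90.4, Σy = 140.4, Σx² = 1675.5, Σy² = 4265.92, Σxy = 2551.14
nΣxy − ΣxΣy = 12755.7 − 12692.16 = 63.54
nΣx² − (Σx)² = 8377.5 − 8172.16 = 205.34; nΣy² − (Σy)² = 21329.6 − 19712.16 = 1617.44
r = 63.54 / √(205.34 × 1617.44) = 63.54 / 576.3030 ≈ 0.110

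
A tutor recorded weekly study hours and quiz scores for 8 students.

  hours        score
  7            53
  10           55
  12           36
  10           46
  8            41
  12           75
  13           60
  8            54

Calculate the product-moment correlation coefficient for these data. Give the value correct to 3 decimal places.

0.285

n = 8, Σx = 80, Σy = 420, Σx² = 834, Σy² = 23068, Σxy = 4253
nΣxy − ΣxΣy = 34024 − 33600 = 424
nΣx² − (Σx)² = 6672 − 6400 = 272; nΣy² − (Σy)² = 184544 − 176400 = 8144
r = 424 / √(272 × 8144) = 424 / 1488.3440 ≈ 0.285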